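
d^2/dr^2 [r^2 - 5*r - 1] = 2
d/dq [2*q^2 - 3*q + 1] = 4*q - 3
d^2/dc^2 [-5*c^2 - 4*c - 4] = -10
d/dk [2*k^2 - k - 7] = 4*k - 1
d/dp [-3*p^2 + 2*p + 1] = 2 - 6*p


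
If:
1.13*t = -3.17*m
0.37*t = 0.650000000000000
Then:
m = -0.63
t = 1.76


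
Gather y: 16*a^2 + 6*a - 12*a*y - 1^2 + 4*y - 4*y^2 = 16*a^2 + 6*a - 4*y^2 + y*(4 - 12*a) - 1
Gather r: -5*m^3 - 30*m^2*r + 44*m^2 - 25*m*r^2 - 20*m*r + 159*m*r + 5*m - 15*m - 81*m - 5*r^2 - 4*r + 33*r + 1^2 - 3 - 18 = -5*m^3 + 44*m^2 - 91*m + r^2*(-25*m - 5) + r*(-30*m^2 + 139*m + 29) - 20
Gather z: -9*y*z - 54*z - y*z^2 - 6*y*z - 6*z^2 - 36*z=z^2*(-y - 6) + z*(-15*y - 90)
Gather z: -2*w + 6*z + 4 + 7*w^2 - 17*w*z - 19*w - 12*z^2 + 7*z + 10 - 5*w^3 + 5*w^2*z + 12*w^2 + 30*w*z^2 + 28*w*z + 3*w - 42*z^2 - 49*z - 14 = -5*w^3 + 19*w^2 - 18*w + z^2*(30*w - 54) + z*(5*w^2 + 11*w - 36)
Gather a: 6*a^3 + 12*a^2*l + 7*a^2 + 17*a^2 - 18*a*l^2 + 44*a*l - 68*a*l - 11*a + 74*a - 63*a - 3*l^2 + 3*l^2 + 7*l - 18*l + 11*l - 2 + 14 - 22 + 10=6*a^3 + a^2*(12*l + 24) + a*(-18*l^2 - 24*l)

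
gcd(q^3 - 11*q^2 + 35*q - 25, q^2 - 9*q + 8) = q - 1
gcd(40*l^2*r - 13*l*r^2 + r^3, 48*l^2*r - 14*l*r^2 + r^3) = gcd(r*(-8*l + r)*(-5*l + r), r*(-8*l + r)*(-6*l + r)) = -8*l*r + r^2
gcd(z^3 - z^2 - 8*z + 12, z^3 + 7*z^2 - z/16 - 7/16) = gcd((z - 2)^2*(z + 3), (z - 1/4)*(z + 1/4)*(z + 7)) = 1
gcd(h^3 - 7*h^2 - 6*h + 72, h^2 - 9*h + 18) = h - 6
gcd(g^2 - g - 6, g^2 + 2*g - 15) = g - 3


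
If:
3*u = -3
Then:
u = -1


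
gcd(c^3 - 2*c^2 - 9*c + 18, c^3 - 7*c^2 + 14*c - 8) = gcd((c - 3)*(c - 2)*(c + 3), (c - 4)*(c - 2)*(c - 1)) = c - 2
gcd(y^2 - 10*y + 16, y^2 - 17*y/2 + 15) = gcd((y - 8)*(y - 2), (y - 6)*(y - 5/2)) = 1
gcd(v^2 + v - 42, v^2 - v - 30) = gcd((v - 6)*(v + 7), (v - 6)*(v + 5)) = v - 6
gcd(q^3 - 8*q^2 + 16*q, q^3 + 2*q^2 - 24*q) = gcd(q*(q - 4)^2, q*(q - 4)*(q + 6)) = q^2 - 4*q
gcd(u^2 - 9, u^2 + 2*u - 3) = u + 3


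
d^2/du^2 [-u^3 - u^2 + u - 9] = -6*u - 2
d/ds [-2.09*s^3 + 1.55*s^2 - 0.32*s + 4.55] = -6.27*s^2 + 3.1*s - 0.32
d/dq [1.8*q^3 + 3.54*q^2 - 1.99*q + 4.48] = 5.4*q^2 + 7.08*q - 1.99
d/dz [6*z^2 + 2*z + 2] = 12*z + 2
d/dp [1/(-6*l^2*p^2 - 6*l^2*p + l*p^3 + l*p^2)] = (12*l*p + 6*l - 3*p^2 - 2*p)/(l*p^2*(6*l*p + 6*l - p^2 - p)^2)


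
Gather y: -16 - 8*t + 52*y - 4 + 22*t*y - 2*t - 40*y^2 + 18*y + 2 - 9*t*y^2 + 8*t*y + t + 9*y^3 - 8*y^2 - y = -9*t + 9*y^3 + y^2*(-9*t - 48) + y*(30*t + 69) - 18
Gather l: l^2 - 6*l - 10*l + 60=l^2 - 16*l + 60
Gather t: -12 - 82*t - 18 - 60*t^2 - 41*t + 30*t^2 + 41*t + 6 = -30*t^2 - 82*t - 24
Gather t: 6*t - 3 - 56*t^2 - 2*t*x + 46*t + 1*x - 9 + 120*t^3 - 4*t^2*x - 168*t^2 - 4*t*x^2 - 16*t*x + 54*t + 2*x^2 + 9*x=120*t^3 + t^2*(-4*x - 224) + t*(-4*x^2 - 18*x + 106) + 2*x^2 + 10*x - 12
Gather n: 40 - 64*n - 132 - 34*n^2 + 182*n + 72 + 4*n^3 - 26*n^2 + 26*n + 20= 4*n^3 - 60*n^2 + 144*n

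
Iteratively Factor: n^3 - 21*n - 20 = (n + 4)*(n^2 - 4*n - 5) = (n - 5)*(n + 4)*(n + 1)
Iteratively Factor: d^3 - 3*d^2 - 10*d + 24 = (d - 4)*(d^2 + d - 6) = (d - 4)*(d - 2)*(d + 3)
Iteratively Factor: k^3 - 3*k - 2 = (k + 1)*(k^2 - k - 2) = (k + 1)^2*(k - 2)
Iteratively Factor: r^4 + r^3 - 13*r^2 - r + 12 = (r - 1)*(r^3 + 2*r^2 - 11*r - 12) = (r - 1)*(r + 4)*(r^2 - 2*r - 3) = (r - 3)*(r - 1)*(r + 4)*(r + 1)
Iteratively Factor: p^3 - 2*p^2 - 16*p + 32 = (p - 2)*(p^2 - 16) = (p - 2)*(p + 4)*(p - 4)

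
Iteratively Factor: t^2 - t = (t - 1)*(t)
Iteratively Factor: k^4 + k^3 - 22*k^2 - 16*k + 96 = (k - 2)*(k^3 + 3*k^2 - 16*k - 48) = (k - 2)*(k + 4)*(k^2 - k - 12) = (k - 2)*(k + 3)*(k + 4)*(k - 4)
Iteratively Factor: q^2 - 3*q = (q)*(q - 3)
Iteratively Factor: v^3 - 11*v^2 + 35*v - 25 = (v - 1)*(v^2 - 10*v + 25) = (v - 5)*(v - 1)*(v - 5)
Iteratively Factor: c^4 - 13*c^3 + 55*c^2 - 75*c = (c - 3)*(c^3 - 10*c^2 + 25*c) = (c - 5)*(c - 3)*(c^2 - 5*c) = (c - 5)^2*(c - 3)*(c)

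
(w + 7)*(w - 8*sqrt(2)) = w^2 - 8*sqrt(2)*w + 7*w - 56*sqrt(2)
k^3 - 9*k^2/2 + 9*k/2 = k*(k - 3)*(k - 3/2)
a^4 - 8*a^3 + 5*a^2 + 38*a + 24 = (a - 6)*(a - 4)*(a + 1)^2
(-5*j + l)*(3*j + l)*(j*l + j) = -15*j^3*l - 15*j^3 - 2*j^2*l^2 - 2*j^2*l + j*l^3 + j*l^2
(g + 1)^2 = g^2 + 2*g + 1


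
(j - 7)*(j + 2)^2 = j^3 - 3*j^2 - 24*j - 28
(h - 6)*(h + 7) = h^2 + h - 42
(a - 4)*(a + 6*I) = a^2 - 4*a + 6*I*a - 24*I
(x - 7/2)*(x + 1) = x^2 - 5*x/2 - 7/2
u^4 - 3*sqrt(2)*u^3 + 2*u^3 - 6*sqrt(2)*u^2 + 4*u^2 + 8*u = u*(u + 2)*(u - 2*sqrt(2))*(u - sqrt(2))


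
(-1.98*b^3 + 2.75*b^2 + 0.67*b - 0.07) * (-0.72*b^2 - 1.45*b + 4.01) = 1.4256*b^5 + 0.891*b^4 - 12.4097*b^3 + 10.1064*b^2 + 2.7882*b - 0.2807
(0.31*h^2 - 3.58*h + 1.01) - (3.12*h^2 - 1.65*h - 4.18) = -2.81*h^2 - 1.93*h + 5.19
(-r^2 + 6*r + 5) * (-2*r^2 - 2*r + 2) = 2*r^4 - 10*r^3 - 24*r^2 + 2*r + 10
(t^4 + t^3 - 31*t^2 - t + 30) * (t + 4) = t^5 + 5*t^4 - 27*t^3 - 125*t^2 + 26*t + 120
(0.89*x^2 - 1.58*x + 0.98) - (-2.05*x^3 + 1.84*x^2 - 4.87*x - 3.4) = 2.05*x^3 - 0.95*x^2 + 3.29*x + 4.38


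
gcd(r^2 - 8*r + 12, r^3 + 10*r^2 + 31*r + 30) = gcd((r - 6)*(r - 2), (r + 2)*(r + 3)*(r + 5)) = 1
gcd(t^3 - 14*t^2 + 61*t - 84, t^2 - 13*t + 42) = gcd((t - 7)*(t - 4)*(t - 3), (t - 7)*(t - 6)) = t - 7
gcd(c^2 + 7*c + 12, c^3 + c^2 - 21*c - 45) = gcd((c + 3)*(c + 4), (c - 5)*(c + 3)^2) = c + 3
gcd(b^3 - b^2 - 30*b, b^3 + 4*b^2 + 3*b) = b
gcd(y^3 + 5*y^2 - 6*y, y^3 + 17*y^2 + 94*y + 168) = y + 6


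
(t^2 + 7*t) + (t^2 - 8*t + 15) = 2*t^2 - t + 15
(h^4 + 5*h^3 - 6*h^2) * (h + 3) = h^5 + 8*h^4 + 9*h^3 - 18*h^2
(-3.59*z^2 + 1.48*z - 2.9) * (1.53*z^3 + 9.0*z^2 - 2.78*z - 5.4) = -5.4927*z^5 - 30.0456*z^4 + 18.8632*z^3 - 10.8284*z^2 + 0.0699999999999994*z + 15.66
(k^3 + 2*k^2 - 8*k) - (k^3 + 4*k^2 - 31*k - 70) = -2*k^2 + 23*k + 70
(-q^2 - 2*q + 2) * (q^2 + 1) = -q^4 - 2*q^3 + q^2 - 2*q + 2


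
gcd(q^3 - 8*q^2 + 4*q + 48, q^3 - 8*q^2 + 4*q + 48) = q^3 - 8*q^2 + 4*q + 48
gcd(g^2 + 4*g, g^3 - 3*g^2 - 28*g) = g^2 + 4*g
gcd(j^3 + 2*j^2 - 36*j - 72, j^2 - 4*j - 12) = j^2 - 4*j - 12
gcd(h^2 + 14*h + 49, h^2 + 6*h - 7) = h + 7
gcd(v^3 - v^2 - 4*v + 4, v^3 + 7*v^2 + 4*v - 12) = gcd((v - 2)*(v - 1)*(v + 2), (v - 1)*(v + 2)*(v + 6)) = v^2 + v - 2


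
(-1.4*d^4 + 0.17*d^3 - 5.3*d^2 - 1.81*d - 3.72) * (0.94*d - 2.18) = -1.316*d^5 + 3.2118*d^4 - 5.3526*d^3 + 9.8526*d^2 + 0.449*d + 8.1096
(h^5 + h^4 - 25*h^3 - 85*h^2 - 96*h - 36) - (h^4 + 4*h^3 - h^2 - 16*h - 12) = h^5 - 29*h^3 - 84*h^2 - 80*h - 24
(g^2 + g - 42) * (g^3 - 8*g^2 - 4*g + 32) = g^5 - 7*g^4 - 54*g^3 + 364*g^2 + 200*g - 1344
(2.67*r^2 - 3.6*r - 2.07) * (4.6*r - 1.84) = 12.282*r^3 - 21.4728*r^2 - 2.898*r + 3.8088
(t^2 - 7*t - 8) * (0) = 0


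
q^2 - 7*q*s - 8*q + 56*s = (q - 8)*(q - 7*s)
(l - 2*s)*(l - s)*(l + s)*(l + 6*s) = l^4 + 4*l^3*s - 13*l^2*s^2 - 4*l*s^3 + 12*s^4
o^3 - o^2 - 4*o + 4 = (o - 2)*(o - 1)*(o + 2)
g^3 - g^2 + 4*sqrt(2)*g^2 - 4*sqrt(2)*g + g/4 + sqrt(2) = (g - 1/2)^2*(g + 4*sqrt(2))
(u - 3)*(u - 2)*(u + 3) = u^3 - 2*u^2 - 9*u + 18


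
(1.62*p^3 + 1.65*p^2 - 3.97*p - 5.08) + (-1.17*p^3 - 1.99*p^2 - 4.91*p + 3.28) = 0.45*p^3 - 0.34*p^2 - 8.88*p - 1.8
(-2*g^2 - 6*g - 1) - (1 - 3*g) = -2*g^2 - 3*g - 2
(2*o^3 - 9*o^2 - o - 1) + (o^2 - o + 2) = 2*o^3 - 8*o^2 - 2*o + 1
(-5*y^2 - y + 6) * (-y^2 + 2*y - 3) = 5*y^4 - 9*y^3 + 7*y^2 + 15*y - 18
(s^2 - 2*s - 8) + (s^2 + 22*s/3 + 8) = 2*s^2 + 16*s/3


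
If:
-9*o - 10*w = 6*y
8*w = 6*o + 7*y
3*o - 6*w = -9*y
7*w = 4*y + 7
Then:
No Solution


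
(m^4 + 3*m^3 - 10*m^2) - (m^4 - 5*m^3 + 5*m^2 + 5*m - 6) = 8*m^3 - 15*m^2 - 5*m + 6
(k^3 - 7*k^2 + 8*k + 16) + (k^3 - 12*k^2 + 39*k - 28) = 2*k^3 - 19*k^2 + 47*k - 12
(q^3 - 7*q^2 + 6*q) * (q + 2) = q^4 - 5*q^3 - 8*q^2 + 12*q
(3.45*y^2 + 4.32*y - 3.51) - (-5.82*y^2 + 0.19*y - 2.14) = 9.27*y^2 + 4.13*y - 1.37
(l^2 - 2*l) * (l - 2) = l^3 - 4*l^2 + 4*l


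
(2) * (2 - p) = 4 - 2*p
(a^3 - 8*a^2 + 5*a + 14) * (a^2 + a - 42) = a^5 - 7*a^4 - 45*a^3 + 355*a^2 - 196*a - 588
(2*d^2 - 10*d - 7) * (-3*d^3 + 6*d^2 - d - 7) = -6*d^5 + 42*d^4 - 41*d^3 - 46*d^2 + 77*d + 49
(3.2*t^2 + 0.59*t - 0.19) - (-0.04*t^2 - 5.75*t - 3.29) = 3.24*t^2 + 6.34*t + 3.1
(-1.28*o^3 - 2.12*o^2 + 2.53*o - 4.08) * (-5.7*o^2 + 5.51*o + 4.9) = 7.296*o^5 + 5.0312*o^4 - 32.3742*o^3 + 26.8083*o^2 - 10.0838*o - 19.992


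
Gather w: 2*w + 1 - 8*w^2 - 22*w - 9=-8*w^2 - 20*w - 8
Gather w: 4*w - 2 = 4*w - 2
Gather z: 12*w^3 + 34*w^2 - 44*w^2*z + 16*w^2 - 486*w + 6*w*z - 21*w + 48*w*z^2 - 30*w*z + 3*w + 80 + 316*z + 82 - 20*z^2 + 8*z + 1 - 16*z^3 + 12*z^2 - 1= 12*w^3 + 50*w^2 - 504*w - 16*z^3 + z^2*(48*w - 8) + z*(-44*w^2 - 24*w + 324) + 162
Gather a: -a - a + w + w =-2*a + 2*w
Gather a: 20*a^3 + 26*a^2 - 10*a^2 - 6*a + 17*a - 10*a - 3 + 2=20*a^3 + 16*a^2 + a - 1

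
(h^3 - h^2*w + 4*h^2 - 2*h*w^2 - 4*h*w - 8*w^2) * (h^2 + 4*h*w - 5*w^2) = h^5 + 3*h^4*w + 4*h^4 - 11*h^3*w^2 + 12*h^3*w - 3*h^2*w^3 - 44*h^2*w^2 + 10*h*w^4 - 12*h*w^3 + 40*w^4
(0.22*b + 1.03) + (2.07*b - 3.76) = 2.29*b - 2.73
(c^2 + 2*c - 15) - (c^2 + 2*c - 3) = -12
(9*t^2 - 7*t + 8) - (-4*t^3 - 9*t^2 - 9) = 4*t^3 + 18*t^2 - 7*t + 17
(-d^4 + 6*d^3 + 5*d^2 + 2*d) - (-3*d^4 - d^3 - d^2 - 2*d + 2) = 2*d^4 + 7*d^3 + 6*d^2 + 4*d - 2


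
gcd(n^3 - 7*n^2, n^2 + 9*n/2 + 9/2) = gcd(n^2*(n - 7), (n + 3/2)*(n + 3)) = 1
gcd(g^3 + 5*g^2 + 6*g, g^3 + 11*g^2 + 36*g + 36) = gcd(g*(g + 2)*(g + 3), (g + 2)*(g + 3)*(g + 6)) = g^2 + 5*g + 6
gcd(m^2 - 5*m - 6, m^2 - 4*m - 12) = m - 6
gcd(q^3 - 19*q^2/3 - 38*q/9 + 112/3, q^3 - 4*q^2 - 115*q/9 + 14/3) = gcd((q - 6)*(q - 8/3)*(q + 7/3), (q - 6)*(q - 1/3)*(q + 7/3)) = q^2 - 11*q/3 - 14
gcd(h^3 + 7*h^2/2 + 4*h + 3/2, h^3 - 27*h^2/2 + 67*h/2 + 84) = h + 3/2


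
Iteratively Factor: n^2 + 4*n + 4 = (n + 2)*(n + 2)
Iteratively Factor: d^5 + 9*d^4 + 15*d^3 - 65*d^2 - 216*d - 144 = (d + 4)*(d^4 + 5*d^3 - 5*d^2 - 45*d - 36) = (d - 3)*(d + 4)*(d^3 + 8*d^2 + 19*d + 12) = (d - 3)*(d + 1)*(d + 4)*(d^2 + 7*d + 12) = (d - 3)*(d + 1)*(d + 4)^2*(d + 3)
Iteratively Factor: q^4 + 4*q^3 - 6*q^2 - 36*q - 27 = (q + 3)*(q^3 + q^2 - 9*q - 9) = (q + 1)*(q + 3)*(q^2 - 9) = (q + 1)*(q + 3)^2*(q - 3)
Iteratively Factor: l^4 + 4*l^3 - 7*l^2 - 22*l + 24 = (l + 4)*(l^3 - 7*l + 6) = (l - 1)*(l + 4)*(l^2 + l - 6) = (l - 2)*(l - 1)*(l + 4)*(l + 3)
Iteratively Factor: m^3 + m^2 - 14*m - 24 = (m - 4)*(m^2 + 5*m + 6) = (m - 4)*(m + 3)*(m + 2)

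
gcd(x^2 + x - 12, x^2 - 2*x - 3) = x - 3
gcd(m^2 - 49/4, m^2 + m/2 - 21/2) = m + 7/2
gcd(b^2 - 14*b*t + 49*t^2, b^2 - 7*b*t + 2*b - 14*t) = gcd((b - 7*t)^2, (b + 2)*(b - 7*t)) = -b + 7*t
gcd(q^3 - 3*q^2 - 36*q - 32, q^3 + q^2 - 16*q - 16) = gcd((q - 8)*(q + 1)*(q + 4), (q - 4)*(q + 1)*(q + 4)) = q^2 + 5*q + 4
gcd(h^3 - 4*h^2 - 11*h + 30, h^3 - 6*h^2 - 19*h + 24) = h + 3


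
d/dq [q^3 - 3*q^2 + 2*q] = 3*q^2 - 6*q + 2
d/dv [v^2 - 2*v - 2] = 2*v - 2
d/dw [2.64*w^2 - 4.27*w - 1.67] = 5.28*w - 4.27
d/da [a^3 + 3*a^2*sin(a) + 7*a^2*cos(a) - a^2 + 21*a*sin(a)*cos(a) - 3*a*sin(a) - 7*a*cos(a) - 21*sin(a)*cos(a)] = -7*a^2*sin(a) + 3*a^2*cos(a) + 3*a^2 + 13*a*sin(a) + 11*a*cos(a) + 21*a*cos(2*a) - 2*a - 3*sin(a) + 21*sin(2*a)/2 - 7*cos(a) - 21*cos(2*a)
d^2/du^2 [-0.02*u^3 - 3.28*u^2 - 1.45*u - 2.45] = -0.12*u - 6.56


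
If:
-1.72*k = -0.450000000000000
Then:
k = 0.26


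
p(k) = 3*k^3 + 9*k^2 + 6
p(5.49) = 773.67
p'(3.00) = 135.00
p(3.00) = 168.00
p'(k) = 9*k^2 + 18*k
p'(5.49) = 370.08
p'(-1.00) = -9.00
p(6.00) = 978.00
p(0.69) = 11.27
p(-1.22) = 13.95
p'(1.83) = 63.08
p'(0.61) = 14.33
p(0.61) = 10.03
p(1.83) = 54.53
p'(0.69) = 16.70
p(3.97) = 335.56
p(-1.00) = 12.00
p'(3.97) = 213.31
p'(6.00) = 432.00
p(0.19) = 6.35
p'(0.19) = 3.74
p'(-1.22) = -8.56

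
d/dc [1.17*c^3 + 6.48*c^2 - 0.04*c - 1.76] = 3.51*c^2 + 12.96*c - 0.04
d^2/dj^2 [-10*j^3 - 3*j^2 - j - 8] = -60*j - 6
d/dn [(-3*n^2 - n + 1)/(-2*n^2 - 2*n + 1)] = (4*n^2 - 2*n + 1)/(4*n^4 + 8*n^3 - 4*n + 1)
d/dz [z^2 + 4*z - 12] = 2*z + 4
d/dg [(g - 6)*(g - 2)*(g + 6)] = 3*g^2 - 4*g - 36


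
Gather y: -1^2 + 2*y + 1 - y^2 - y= -y^2 + y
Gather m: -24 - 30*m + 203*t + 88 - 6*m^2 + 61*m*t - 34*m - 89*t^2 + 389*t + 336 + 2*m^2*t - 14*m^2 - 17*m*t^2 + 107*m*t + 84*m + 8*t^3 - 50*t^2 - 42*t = m^2*(2*t - 20) + m*(-17*t^2 + 168*t + 20) + 8*t^3 - 139*t^2 + 550*t + 400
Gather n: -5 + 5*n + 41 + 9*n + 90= 14*n + 126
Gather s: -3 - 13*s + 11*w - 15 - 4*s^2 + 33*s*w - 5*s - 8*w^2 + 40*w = -4*s^2 + s*(33*w - 18) - 8*w^2 + 51*w - 18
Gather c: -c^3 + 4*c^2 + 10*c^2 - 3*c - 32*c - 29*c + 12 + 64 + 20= -c^3 + 14*c^2 - 64*c + 96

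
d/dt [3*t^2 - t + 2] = 6*t - 1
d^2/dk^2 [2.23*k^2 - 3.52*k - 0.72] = 4.46000000000000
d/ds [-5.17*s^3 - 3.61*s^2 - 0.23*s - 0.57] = -15.51*s^2 - 7.22*s - 0.23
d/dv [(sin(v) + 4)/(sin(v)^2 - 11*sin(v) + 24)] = (-8*sin(v) + cos(v)^2 + 67)*cos(v)/(sin(v)^2 - 11*sin(v) + 24)^2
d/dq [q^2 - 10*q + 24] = 2*q - 10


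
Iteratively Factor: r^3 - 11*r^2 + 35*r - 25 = (r - 1)*(r^2 - 10*r + 25) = (r - 5)*(r - 1)*(r - 5)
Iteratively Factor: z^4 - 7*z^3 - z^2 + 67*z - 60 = (z - 5)*(z^3 - 2*z^2 - 11*z + 12) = (z - 5)*(z + 3)*(z^2 - 5*z + 4) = (z - 5)*(z - 4)*(z + 3)*(z - 1)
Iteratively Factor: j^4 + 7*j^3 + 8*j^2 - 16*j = (j)*(j^3 + 7*j^2 + 8*j - 16) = j*(j + 4)*(j^2 + 3*j - 4) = j*(j - 1)*(j + 4)*(j + 4)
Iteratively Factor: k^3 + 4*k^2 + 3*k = (k + 3)*(k^2 + k) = (k + 1)*(k + 3)*(k)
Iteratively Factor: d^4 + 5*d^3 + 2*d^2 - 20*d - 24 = (d + 3)*(d^3 + 2*d^2 - 4*d - 8) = (d - 2)*(d + 3)*(d^2 + 4*d + 4) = (d - 2)*(d + 2)*(d + 3)*(d + 2)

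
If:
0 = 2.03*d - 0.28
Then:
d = 0.14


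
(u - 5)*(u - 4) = u^2 - 9*u + 20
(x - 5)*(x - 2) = x^2 - 7*x + 10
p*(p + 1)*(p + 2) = p^3 + 3*p^2 + 2*p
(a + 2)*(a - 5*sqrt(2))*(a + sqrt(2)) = a^3 - 4*sqrt(2)*a^2 + 2*a^2 - 8*sqrt(2)*a - 10*a - 20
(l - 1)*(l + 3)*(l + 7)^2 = l^4 + 16*l^3 + 74*l^2 + 56*l - 147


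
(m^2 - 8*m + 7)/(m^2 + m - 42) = (m^2 - 8*m + 7)/(m^2 + m - 42)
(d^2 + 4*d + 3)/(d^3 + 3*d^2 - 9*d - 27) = (d + 1)/(d^2 - 9)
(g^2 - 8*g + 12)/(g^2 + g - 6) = (g - 6)/(g + 3)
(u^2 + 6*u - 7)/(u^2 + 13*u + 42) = (u - 1)/(u + 6)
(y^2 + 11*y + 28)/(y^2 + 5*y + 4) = (y + 7)/(y + 1)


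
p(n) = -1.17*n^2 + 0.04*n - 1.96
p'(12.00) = -28.04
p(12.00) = -169.96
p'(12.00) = -28.04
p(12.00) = -169.96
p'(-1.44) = 3.41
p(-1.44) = -4.44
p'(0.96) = -2.21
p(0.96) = -3.00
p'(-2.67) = 6.29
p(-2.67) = -10.41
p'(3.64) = -8.48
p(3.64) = -17.32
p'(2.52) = -5.86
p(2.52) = -9.29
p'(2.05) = -4.76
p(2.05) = -6.79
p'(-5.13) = 12.04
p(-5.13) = -32.96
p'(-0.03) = 0.11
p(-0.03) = -1.96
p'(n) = 0.04 - 2.34*n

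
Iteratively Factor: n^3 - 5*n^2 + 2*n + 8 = (n - 2)*(n^2 - 3*n - 4) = (n - 4)*(n - 2)*(n + 1)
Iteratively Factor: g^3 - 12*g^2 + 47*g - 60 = (g - 4)*(g^2 - 8*g + 15) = (g - 5)*(g - 4)*(g - 3)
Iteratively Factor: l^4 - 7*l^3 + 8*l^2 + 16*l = (l - 4)*(l^3 - 3*l^2 - 4*l) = l*(l - 4)*(l^2 - 3*l - 4) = l*(l - 4)^2*(l + 1)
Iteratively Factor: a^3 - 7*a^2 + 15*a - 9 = (a - 1)*(a^2 - 6*a + 9) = (a - 3)*(a - 1)*(a - 3)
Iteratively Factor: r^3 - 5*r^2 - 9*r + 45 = (r + 3)*(r^2 - 8*r + 15) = (r - 3)*(r + 3)*(r - 5)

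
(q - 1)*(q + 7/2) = q^2 + 5*q/2 - 7/2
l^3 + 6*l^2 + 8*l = l*(l + 2)*(l + 4)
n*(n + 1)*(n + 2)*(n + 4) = n^4 + 7*n^3 + 14*n^2 + 8*n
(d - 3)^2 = d^2 - 6*d + 9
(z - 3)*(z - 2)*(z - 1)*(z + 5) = z^4 - z^3 - 19*z^2 + 49*z - 30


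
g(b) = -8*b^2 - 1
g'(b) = -16*b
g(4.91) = -193.86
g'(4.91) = -78.56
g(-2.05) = -34.62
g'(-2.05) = 32.80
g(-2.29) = -42.95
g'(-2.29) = 36.64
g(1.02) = -9.32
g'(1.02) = -16.32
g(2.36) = -45.56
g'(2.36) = -37.76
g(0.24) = -1.46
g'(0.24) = -3.84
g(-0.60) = -3.88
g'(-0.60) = 9.60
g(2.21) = -40.07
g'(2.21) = -35.36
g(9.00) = -649.00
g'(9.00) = -144.00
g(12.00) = -1153.00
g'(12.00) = -192.00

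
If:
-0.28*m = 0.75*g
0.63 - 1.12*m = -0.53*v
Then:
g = -0.176666666666667*v - 0.21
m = 0.473214285714286*v + 0.5625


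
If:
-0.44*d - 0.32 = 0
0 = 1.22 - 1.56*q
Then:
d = -0.73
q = 0.78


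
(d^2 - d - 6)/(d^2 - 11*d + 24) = (d + 2)/(d - 8)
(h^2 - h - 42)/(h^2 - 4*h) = (h^2 - h - 42)/(h*(h - 4))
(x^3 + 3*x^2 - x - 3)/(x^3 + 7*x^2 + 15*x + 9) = (x - 1)/(x + 3)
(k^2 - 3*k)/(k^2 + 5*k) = (k - 3)/(k + 5)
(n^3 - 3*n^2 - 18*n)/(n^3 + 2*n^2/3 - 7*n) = 3*(n - 6)/(3*n - 7)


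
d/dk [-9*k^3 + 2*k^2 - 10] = k*(4 - 27*k)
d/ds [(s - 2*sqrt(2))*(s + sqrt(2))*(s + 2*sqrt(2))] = 3*s^2 + 2*sqrt(2)*s - 8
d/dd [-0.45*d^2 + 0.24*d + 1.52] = 0.24 - 0.9*d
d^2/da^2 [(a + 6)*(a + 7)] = 2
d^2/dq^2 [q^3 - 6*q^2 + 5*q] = 6*q - 12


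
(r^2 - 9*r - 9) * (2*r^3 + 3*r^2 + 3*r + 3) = 2*r^5 - 15*r^4 - 42*r^3 - 51*r^2 - 54*r - 27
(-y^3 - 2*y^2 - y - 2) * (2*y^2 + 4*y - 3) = -2*y^5 - 8*y^4 - 7*y^3 - 2*y^2 - 5*y + 6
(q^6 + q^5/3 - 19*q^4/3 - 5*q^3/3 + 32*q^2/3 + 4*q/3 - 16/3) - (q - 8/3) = q^6 + q^5/3 - 19*q^4/3 - 5*q^3/3 + 32*q^2/3 + q/3 - 8/3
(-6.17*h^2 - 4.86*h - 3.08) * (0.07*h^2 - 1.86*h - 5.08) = -0.4319*h^4 + 11.136*h^3 + 40.1676*h^2 + 30.4176*h + 15.6464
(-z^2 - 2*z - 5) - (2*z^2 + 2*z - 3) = -3*z^2 - 4*z - 2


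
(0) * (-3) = 0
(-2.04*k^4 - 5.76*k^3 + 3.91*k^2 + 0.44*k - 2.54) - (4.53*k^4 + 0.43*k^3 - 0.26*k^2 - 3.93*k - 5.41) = -6.57*k^4 - 6.19*k^3 + 4.17*k^2 + 4.37*k + 2.87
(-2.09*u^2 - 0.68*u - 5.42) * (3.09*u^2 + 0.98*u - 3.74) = -6.4581*u^4 - 4.1494*u^3 - 9.5976*u^2 - 2.7684*u + 20.2708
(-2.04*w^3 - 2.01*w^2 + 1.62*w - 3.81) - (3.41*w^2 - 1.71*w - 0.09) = -2.04*w^3 - 5.42*w^2 + 3.33*w - 3.72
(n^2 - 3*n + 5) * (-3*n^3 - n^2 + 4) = -3*n^5 + 8*n^4 - 12*n^3 - n^2 - 12*n + 20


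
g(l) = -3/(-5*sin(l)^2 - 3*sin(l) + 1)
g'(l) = -3*(10*sin(l)*cos(l) + 3*cos(l))/(-5*sin(l)^2 - 3*sin(l) + 1)^2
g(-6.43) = -2.25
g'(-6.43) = -2.57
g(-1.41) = 3.29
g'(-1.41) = 3.98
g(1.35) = 0.45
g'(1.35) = -0.19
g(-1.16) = 6.63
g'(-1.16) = 36.13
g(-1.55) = 3.00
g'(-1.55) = 0.44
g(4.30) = 6.69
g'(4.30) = -36.86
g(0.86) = 0.72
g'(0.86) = -1.21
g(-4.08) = 0.64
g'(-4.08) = 0.90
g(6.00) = -2.07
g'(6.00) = -0.28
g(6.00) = -2.07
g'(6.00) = -0.28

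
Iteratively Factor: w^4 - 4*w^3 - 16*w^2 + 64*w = (w)*(w^3 - 4*w^2 - 16*w + 64) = w*(w + 4)*(w^2 - 8*w + 16) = w*(w - 4)*(w + 4)*(w - 4)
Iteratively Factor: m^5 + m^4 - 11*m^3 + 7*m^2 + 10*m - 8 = (m + 1)*(m^4 - 11*m^2 + 18*m - 8) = (m - 1)*(m + 1)*(m^3 + m^2 - 10*m + 8) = (m - 1)^2*(m + 1)*(m^2 + 2*m - 8) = (m - 2)*(m - 1)^2*(m + 1)*(m + 4)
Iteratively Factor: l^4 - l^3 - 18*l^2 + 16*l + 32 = (l - 2)*(l^3 + l^2 - 16*l - 16) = (l - 2)*(l + 4)*(l^2 - 3*l - 4) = (l - 2)*(l + 1)*(l + 4)*(l - 4)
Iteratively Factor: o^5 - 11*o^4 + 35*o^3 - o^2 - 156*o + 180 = (o + 2)*(o^4 - 13*o^3 + 61*o^2 - 123*o + 90) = (o - 5)*(o + 2)*(o^3 - 8*o^2 + 21*o - 18) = (o - 5)*(o - 2)*(o + 2)*(o^2 - 6*o + 9) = (o - 5)*(o - 3)*(o - 2)*(o + 2)*(o - 3)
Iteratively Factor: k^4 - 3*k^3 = (k)*(k^3 - 3*k^2) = k^2*(k^2 - 3*k) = k^2*(k - 3)*(k)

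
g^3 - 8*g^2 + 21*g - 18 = (g - 3)^2*(g - 2)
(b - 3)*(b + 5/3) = b^2 - 4*b/3 - 5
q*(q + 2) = q^2 + 2*q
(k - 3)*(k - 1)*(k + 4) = k^3 - 13*k + 12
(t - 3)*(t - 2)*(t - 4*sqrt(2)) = t^3 - 4*sqrt(2)*t^2 - 5*t^2 + 6*t + 20*sqrt(2)*t - 24*sqrt(2)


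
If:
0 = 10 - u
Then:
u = 10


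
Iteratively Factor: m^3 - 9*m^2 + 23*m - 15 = (m - 5)*(m^2 - 4*m + 3) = (m - 5)*(m - 1)*(m - 3)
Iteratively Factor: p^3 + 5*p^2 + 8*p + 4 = (p + 2)*(p^2 + 3*p + 2) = (p + 2)^2*(p + 1)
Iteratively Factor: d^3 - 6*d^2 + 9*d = (d - 3)*(d^2 - 3*d) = d*(d - 3)*(d - 3)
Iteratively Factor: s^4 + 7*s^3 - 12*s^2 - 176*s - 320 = (s - 5)*(s^3 + 12*s^2 + 48*s + 64) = (s - 5)*(s + 4)*(s^2 + 8*s + 16) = (s - 5)*(s + 4)^2*(s + 4)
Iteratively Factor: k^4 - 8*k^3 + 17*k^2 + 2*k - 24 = (k - 4)*(k^3 - 4*k^2 + k + 6) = (k - 4)*(k + 1)*(k^2 - 5*k + 6) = (k - 4)*(k - 2)*(k + 1)*(k - 3)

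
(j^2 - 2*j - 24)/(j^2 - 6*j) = (j + 4)/j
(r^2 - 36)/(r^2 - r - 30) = (r + 6)/(r + 5)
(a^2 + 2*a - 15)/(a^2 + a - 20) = (a - 3)/(a - 4)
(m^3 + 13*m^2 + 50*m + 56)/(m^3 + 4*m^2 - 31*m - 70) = (m + 4)/(m - 5)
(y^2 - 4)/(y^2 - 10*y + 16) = (y + 2)/(y - 8)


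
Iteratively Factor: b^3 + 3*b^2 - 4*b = (b)*(b^2 + 3*b - 4) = b*(b + 4)*(b - 1)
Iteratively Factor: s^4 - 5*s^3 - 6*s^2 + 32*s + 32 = (s - 4)*(s^3 - s^2 - 10*s - 8) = (s - 4)*(s + 2)*(s^2 - 3*s - 4) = (s - 4)*(s + 1)*(s + 2)*(s - 4)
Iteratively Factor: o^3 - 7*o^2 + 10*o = (o - 5)*(o^2 - 2*o) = o*(o - 5)*(o - 2)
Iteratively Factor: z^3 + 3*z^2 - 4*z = (z)*(z^2 + 3*z - 4) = z*(z + 4)*(z - 1)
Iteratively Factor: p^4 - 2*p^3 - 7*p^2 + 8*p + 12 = (p - 3)*(p^3 + p^2 - 4*p - 4) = (p - 3)*(p + 1)*(p^2 - 4) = (p - 3)*(p - 2)*(p + 1)*(p + 2)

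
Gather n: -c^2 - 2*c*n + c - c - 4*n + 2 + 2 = -c^2 + n*(-2*c - 4) + 4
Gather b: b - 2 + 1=b - 1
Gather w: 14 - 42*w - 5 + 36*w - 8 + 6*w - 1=0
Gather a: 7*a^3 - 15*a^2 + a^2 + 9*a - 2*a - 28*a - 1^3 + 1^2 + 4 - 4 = 7*a^3 - 14*a^2 - 21*a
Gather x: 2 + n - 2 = n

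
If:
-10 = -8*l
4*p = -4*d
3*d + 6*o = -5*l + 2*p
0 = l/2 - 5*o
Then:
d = -7/5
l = 5/4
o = 1/8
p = 7/5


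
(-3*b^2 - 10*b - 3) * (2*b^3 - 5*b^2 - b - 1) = -6*b^5 - 5*b^4 + 47*b^3 + 28*b^2 + 13*b + 3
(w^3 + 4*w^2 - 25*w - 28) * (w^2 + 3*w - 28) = w^5 + 7*w^4 - 41*w^3 - 215*w^2 + 616*w + 784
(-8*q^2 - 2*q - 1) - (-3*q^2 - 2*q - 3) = 2 - 5*q^2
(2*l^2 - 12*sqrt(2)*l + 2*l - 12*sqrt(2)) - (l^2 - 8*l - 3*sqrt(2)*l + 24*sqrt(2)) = l^2 - 9*sqrt(2)*l + 10*l - 36*sqrt(2)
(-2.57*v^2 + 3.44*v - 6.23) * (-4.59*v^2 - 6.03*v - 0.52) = 11.7963*v^4 - 0.2925*v^3 + 9.1889*v^2 + 35.7781*v + 3.2396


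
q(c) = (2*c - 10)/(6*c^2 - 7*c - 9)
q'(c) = (7 - 12*c)*(2*c - 10)/(6*c^2 - 7*c - 9)^2 + 2/(6*c^2 - 7*c - 9) = 4*(-3*c^2 + 30*c - 22)/(36*c^4 - 84*c^3 - 59*c^2 + 126*c + 81)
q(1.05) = 0.81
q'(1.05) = 0.26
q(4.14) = -0.03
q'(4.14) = 0.05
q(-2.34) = -0.36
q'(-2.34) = -0.27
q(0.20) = 0.94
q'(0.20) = -0.62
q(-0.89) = -5.94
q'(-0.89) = -51.98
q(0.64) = 0.79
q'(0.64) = -0.13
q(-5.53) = -0.10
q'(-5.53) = -0.02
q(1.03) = 0.81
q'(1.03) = 0.24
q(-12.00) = -0.04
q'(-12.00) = 0.00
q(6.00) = 0.01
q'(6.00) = 0.01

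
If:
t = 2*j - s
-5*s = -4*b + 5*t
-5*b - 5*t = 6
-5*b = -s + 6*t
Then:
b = -3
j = -6/5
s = -21/5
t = 9/5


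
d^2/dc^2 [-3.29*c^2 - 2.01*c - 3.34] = -6.58000000000000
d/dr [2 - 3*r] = -3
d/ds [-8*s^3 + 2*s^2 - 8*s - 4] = -24*s^2 + 4*s - 8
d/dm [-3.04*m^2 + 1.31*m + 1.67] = 1.31 - 6.08*m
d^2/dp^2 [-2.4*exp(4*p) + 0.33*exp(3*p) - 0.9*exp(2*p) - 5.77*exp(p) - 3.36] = (-38.4*exp(3*p) + 2.97*exp(2*p) - 3.6*exp(p) - 5.77)*exp(p)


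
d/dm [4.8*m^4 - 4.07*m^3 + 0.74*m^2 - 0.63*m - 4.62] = 19.2*m^3 - 12.21*m^2 + 1.48*m - 0.63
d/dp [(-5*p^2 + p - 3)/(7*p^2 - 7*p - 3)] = 4*(7*p^2 + 18*p - 6)/(49*p^4 - 98*p^3 + 7*p^2 + 42*p + 9)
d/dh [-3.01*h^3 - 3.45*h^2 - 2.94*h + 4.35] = -9.03*h^2 - 6.9*h - 2.94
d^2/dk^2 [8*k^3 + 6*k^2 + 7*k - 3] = 48*k + 12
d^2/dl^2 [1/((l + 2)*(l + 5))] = 2*((l + 2)^2 + (l + 2)*(l + 5) + (l + 5)^2)/((l + 2)^3*(l + 5)^3)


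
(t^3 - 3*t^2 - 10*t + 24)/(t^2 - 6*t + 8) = t + 3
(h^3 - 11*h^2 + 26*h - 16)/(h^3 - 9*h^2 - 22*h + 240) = (h^2 - 3*h + 2)/(h^2 - h - 30)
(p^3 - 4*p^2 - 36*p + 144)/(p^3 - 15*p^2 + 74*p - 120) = (p + 6)/(p - 5)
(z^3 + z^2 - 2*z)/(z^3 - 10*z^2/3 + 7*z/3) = 3*(z + 2)/(3*z - 7)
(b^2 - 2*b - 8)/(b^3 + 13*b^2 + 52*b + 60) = (b - 4)/(b^2 + 11*b + 30)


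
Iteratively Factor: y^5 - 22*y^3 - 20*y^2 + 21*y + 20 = (y + 1)*(y^4 - y^3 - 21*y^2 + y + 20) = (y - 5)*(y + 1)*(y^3 + 4*y^2 - y - 4) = (y - 5)*(y - 1)*(y + 1)*(y^2 + 5*y + 4) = (y - 5)*(y - 1)*(y + 1)^2*(y + 4)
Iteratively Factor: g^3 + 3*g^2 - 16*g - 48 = (g + 4)*(g^2 - g - 12) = (g - 4)*(g + 4)*(g + 3)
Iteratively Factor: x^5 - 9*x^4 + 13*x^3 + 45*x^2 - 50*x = (x - 1)*(x^4 - 8*x^3 + 5*x^2 + 50*x) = (x - 5)*(x - 1)*(x^3 - 3*x^2 - 10*x) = (x - 5)^2*(x - 1)*(x^2 + 2*x) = (x - 5)^2*(x - 1)*(x + 2)*(x)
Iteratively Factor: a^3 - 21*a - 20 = (a - 5)*(a^2 + 5*a + 4) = (a - 5)*(a + 4)*(a + 1)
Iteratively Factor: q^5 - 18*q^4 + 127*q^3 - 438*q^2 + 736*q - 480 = (q - 4)*(q^4 - 14*q^3 + 71*q^2 - 154*q + 120) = (q - 5)*(q - 4)*(q^3 - 9*q^2 + 26*q - 24) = (q - 5)*(q - 4)*(q - 2)*(q^2 - 7*q + 12) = (q - 5)*(q - 4)^2*(q - 2)*(q - 3)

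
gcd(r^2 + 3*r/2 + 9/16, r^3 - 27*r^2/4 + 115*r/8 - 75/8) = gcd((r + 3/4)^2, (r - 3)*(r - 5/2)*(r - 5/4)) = 1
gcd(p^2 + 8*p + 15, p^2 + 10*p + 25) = p + 5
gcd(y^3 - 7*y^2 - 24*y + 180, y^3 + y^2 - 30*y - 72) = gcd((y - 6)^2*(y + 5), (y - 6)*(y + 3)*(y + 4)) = y - 6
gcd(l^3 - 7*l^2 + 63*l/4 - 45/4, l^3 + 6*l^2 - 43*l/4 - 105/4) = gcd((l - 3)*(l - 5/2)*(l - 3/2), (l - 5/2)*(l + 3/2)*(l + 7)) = l - 5/2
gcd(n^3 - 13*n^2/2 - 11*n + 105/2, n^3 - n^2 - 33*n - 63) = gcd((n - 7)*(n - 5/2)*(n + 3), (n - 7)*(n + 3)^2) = n^2 - 4*n - 21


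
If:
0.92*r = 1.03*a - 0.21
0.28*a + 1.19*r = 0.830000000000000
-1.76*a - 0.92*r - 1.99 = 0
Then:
No Solution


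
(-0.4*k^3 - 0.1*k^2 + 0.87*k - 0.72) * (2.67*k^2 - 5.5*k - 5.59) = -1.068*k^5 + 1.933*k^4 + 5.1089*k^3 - 6.1484*k^2 - 0.9033*k + 4.0248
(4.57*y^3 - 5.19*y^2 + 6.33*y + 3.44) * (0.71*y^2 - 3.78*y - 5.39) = 3.2447*y^5 - 20.9595*y^4 - 0.5198*y^3 + 6.4891*y^2 - 47.1219*y - 18.5416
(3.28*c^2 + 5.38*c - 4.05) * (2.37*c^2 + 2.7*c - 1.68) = 7.7736*c^4 + 21.6066*c^3 - 0.5829*c^2 - 19.9734*c + 6.804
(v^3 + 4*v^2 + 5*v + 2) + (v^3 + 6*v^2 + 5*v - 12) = 2*v^3 + 10*v^2 + 10*v - 10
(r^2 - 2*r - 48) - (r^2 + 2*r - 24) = -4*r - 24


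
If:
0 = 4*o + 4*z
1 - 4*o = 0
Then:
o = 1/4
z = -1/4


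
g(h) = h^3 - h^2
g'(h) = 3*h^2 - 2*h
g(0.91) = -0.07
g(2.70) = 12.39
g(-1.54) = -6.02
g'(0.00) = 0.00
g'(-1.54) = 10.19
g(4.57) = 74.56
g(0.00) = 0.00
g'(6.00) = 96.00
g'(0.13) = -0.21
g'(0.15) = -0.23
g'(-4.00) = 56.00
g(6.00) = 180.00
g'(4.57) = 53.51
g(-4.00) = -80.00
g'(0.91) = 0.66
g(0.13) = -0.01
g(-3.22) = -43.75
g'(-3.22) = 37.55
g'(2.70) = 16.47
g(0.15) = -0.02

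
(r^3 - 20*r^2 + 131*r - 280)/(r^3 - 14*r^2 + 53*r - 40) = (r - 7)/(r - 1)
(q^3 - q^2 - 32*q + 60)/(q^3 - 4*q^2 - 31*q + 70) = (q^2 + q - 30)/(q^2 - 2*q - 35)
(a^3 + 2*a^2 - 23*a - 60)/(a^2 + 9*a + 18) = (a^2 - a - 20)/(a + 6)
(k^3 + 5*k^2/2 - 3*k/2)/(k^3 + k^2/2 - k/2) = (k + 3)/(k + 1)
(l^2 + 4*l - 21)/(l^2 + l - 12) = (l + 7)/(l + 4)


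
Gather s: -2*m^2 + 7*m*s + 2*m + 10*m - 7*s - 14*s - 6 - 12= -2*m^2 + 12*m + s*(7*m - 21) - 18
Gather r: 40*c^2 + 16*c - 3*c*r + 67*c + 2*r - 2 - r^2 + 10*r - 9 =40*c^2 + 83*c - r^2 + r*(12 - 3*c) - 11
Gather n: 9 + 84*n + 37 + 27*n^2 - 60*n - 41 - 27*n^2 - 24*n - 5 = 0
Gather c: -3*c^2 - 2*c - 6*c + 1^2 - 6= -3*c^2 - 8*c - 5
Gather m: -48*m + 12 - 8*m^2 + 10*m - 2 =-8*m^2 - 38*m + 10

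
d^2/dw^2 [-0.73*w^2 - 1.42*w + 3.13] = -1.46000000000000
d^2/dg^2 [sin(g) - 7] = -sin(g)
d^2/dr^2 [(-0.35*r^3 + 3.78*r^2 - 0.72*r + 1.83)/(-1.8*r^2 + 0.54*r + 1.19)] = (1.77635683940025e-15*r^5 - 0.979199999999999*r^3 - 82.8063*r^2 + 22.89981*r - 20.538036)/(5.832*r^6 - 5.2488*r^5 - 9.99216*r^4 + 6.782616*r^3 + 6.605928*r^2 - 2.294082*r - 1.685159)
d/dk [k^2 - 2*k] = 2*k - 2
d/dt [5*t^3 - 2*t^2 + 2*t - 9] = 15*t^2 - 4*t + 2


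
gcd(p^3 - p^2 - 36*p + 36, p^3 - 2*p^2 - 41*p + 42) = p^2 + 5*p - 6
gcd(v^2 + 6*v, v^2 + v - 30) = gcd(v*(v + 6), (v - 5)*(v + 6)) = v + 6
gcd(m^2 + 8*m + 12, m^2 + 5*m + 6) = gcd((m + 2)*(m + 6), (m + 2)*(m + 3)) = m + 2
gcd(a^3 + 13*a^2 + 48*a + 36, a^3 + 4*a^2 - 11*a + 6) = a + 6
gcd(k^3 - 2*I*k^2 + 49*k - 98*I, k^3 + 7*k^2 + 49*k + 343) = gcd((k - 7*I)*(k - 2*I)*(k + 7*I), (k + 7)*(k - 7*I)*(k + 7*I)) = k^2 + 49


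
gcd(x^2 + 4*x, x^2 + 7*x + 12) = x + 4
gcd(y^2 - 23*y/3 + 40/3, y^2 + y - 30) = y - 5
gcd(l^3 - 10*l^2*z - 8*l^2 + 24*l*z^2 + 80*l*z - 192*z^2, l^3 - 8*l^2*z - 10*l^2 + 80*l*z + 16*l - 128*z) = l - 8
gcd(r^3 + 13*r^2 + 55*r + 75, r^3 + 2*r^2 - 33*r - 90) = r^2 + 8*r + 15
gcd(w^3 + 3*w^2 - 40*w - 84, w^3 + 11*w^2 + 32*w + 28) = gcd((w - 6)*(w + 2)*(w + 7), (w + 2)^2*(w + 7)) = w^2 + 9*w + 14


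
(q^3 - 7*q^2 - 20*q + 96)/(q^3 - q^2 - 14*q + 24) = (q - 8)/(q - 2)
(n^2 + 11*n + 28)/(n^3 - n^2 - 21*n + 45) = (n^2 + 11*n + 28)/(n^3 - n^2 - 21*n + 45)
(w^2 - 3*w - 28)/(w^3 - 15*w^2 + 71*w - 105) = (w + 4)/(w^2 - 8*w + 15)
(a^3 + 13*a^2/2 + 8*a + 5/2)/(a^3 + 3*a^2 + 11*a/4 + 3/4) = 2*(a + 5)/(2*a + 3)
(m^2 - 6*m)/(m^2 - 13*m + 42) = m/(m - 7)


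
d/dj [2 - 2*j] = -2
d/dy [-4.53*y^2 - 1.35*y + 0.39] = -9.06*y - 1.35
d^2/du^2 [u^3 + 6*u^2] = 6*u + 12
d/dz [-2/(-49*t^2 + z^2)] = 4*z/(49*t^2 - z^2)^2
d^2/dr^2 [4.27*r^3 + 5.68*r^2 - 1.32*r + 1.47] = 25.62*r + 11.36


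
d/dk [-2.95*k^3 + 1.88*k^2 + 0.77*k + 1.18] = -8.85*k^2 + 3.76*k + 0.77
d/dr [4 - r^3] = -3*r^2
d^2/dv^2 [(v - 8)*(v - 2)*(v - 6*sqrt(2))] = 6*v - 20 - 12*sqrt(2)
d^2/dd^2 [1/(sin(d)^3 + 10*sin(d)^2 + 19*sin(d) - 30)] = -(9*sin(d)^5 + 119*sin(d)^4 + 545*sin(d)^3 + 1225*sin(d)^2 + 2072*sin(d) + 1322)/((sin(d) - 1)^2*(sin(d) + 5)^3*(sin(d) + 6)^3)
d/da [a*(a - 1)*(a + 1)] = 3*a^2 - 1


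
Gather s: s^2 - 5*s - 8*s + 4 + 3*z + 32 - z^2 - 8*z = s^2 - 13*s - z^2 - 5*z + 36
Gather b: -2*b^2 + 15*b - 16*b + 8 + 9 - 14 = -2*b^2 - b + 3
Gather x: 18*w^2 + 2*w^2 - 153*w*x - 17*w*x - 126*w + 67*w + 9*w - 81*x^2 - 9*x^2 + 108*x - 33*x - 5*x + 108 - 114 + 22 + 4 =20*w^2 - 50*w - 90*x^2 + x*(70 - 170*w) + 20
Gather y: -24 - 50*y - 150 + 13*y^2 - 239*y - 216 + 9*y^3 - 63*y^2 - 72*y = 9*y^3 - 50*y^2 - 361*y - 390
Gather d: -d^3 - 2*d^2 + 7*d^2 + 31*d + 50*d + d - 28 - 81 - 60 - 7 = -d^3 + 5*d^2 + 82*d - 176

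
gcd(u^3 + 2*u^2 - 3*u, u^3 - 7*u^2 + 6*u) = u^2 - u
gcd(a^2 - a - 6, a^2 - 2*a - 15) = 1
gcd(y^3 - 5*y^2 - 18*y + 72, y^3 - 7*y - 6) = y - 3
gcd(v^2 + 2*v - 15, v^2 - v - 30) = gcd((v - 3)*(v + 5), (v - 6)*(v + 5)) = v + 5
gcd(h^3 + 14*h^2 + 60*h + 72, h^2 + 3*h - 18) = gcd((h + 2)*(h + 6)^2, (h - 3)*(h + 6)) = h + 6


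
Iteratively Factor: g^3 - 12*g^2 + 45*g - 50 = (g - 5)*(g^2 - 7*g + 10) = (g - 5)*(g - 2)*(g - 5)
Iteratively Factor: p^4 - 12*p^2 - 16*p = (p - 4)*(p^3 + 4*p^2 + 4*p) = (p - 4)*(p + 2)*(p^2 + 2*p) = (p - 4)*(p + 2)^2*(p)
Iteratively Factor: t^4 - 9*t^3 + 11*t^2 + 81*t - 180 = (t - 3)*(t^3 - 6*t^2 - 7*t + 60) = (t - 5)*(t - 3)*(t^2 - t - 12) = (t - 5)*(t - 3)*(t + 3)*(t - 4)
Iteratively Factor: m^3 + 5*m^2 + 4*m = (m)*(m^2 + 5*m + 4) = m*(m + 4)*(m + 1)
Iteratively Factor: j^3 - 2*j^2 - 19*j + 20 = (j - 1)*(j^2 - j - 20) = (j - 1)*(j + 4)*(j - 5)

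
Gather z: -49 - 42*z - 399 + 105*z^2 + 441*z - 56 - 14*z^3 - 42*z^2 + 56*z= -14*z^3 + 63*z^2 + 455*z - 504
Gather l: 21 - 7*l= 21 - 7*l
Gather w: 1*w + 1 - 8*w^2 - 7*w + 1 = -8*w^2 - 6*w + 2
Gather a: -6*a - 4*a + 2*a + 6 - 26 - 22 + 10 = -8*a - 32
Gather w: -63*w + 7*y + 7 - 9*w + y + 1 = -72*w + 8*y + 8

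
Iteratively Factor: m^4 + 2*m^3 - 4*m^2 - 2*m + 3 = (m + 3)*(m^3 - m^2 - m + 1) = (m + 1)*(m + 3)*(m^2 - 2*m + 1) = (m - 1)*(m + 1)*(m + 3)*(m - 1)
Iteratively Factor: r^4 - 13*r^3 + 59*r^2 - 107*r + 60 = (r - 5)*(r^3 - 8*r^2 + 19*r - 12) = (r - 5)*(r - 4)*(r^2 - 4*r + 3) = (r - 5)*(r - 4)*(r - 1)*(r - 3)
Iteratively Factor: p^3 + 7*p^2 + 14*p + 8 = (p + 1)*(p^2 + 6*p + 8) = (p + 1)*(p + 4)*(p + 2)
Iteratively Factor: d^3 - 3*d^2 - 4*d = (d + 1)*(d^2 - 4*d) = d*(d + 1)*(d - 4)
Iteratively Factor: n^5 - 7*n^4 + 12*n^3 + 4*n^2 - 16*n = (n - 4)*(n^4 - 3*n^3 + 4*n) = n*(n - 4)*(n^3 - 3*n^2 + 4) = n*(n - 4)*(n + 1)*(n^2 - 4*n + 4) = n*(n - 4)*(n - 2)*(n + 1)*(n - 2)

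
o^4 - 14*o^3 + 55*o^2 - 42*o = o*(o - 7)*(o - 6)*(o - 1)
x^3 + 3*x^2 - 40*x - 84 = (x - 6)*(x + 2)*(x + 7)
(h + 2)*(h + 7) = h^2 + 9*h + 14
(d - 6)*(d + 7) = d^2 + d - 42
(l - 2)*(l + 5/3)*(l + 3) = l^3 + 8*l^2/3 - 13*l/3 - 10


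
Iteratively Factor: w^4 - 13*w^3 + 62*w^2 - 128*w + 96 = (w - 2)*(w^3 - 11*w^2 + 40*w - 48) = (w - 4)*(w - 2)*(w^2 - 7*w + 12) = (w - 4)*(w - 3)*(w - 2)*(w - 4)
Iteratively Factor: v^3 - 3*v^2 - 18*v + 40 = (v - 5)*(v^2 + 2*v - 8) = (v - 5)*(v + 4)*(v - 2)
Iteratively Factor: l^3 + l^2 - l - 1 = (l + 1)*(l^2 - 1) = (l + 1)^2*(l - 1)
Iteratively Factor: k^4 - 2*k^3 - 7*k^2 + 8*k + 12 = (k + 1)*(k^3 - 3*k^2 - 4*k + 12) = (k + 1)*(k + 2)*(k^2 - 5*k + 6) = (k - 2)*(k + 1)*(k + 2)*(k - 3)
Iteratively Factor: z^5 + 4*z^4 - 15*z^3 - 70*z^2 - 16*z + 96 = (z + 3)*(z^4 + z^3 - 18*z^2 - 16*z + 32) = (z + 3)*(z + 4)*(z^3 - 3*z^2 - 6*z + 8) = (z - 4)*(z + 3)*(z + 4)*(z^2 + z - 2) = (z - 4)*(z - 1)*(z + 3)*(z + 4)*(z + 2)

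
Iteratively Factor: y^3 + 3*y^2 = (y)*(y^2 + 3*y) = y*(y + 3)*(y)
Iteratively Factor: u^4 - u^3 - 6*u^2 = (u - 3)*(u^3 + 2*u^2) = u*(u - 3)*(u^2 + 2*u) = u^2*(u - 3)*(u + 2)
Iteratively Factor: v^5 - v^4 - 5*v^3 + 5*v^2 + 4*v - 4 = (v - 2)*(v^4 + v^3 - 3*v^2 - v + 2) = (v - 2)*(v + 2)*(v^3 - v^2 - v + 1) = (v - 2)*(v + 1)*(v + 2)*(v^2 - 2*v + 1) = (v - 2)*(v - 1)*(v + 1)*(v + 2)*(v - 1)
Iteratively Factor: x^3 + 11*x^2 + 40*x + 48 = (x + 3)*(x^2 + 8*x + 16) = (x + 3)*(x + 4)*(x + 4)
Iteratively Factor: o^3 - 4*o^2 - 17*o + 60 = (o + 4)*(o^2 - 8*o + 15) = (o - 5)*(o + 4)*(o - 3)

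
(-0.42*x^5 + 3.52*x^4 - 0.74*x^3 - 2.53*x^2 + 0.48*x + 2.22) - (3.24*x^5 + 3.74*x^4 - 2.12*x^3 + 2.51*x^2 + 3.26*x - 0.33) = -3.66*x^5 - 0.22*x^4 + 1.38*x^3 - 5.04*x^2 - 2.78*x + 2.55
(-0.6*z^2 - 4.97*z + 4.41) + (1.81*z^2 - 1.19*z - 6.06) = 1.21*z^2 - 6.16*z - 1.65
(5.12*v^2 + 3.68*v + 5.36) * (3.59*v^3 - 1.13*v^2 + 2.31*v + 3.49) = 18.3808*v^5 + 7.4256*v^4 + 26.9112*v^3 + 20.3128*v^2 + 25.2248*v + 18.7064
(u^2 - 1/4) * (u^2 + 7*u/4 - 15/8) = u^4 + 7*u^3/4 - 17*u^2/8 - 7*u/16 + 15/32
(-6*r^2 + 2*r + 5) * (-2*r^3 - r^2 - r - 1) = 12*r^5 + 2*r^4 - 6*r^3 - r^2 - 7*r - 5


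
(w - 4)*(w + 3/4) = w^2 - 13*w/4 - 3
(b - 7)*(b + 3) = b^2 - 4*b - 21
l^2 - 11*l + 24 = (l - 8)*(l - 3)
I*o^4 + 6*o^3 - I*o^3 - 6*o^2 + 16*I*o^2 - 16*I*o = o*(o - 8*I)*(o + 2*I)*(I*o - I)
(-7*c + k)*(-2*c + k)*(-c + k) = -14*c^3 + 23*c^2*k - 10*c*k^2 + k^3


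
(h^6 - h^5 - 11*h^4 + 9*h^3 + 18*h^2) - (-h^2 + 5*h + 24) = h^6 - h^5 - 11*h^4 + 9*h^3 + 19*h^2 - 5*h - 24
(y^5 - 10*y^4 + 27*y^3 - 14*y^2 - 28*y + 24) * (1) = y^5 - 10*y^4 + 27*y^3 - 14*y^2 - 28*y + 24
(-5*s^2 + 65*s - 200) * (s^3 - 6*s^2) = -5*s^5 + 95*s^4 - 590*s^3 + 1200*s^2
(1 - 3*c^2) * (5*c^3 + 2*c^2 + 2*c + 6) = -15*c^5 - 6*c^4 - c^3 - 16*c^2 + 2*c + 6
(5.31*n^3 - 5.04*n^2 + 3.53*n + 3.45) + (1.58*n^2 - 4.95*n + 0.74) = 5.31*n^3 - 3.46*n^2 - 1.42*n + 4.19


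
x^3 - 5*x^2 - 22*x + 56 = (x - 7)*(x - 2)*(x + 4)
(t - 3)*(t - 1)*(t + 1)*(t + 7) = t^4 + 4*t^3 - 22*t^2 - 4*t + 21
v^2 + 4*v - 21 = (v - 3)*(v + 7)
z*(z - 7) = z^2 - 7*z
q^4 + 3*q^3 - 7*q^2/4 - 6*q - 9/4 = (q - 3/2)*(q + 1/2)*(q + 1)*(q + 3)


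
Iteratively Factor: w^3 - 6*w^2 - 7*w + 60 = (w - 5)*(w^2 - w - 12) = (w - 5)*(w + 3)*(w - 4)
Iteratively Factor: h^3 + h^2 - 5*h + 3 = (h - 1)*(h^2 + 2*h - 3) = (h - 1)*(h + 3)*(h - 1)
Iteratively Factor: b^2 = (b)*(b)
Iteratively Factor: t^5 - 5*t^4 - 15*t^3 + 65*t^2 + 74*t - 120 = (t - 1)*(t^4 - 4*t^3 - 19*t^2 + 46*t + 120) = (t - 1)*(t + 3)*(t^3 - 7*t^2 + 2*t + 40) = (t - 4)*(t - 1)*(t + 3)*(t^2 - 3*t - 10) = (t - 5)*(t - 4)*(t - 1)*(t + 3)*(t + 2)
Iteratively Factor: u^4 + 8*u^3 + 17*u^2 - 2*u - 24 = (u + 3)*(u^3 + 5*u^2 + 2*u - 8) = (u + 3)*(u + 4)*(u^2 + u - 2) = (u - 1)*(u + 3)*(u + 4)*(u + 2)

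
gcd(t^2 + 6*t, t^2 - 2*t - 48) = t + 6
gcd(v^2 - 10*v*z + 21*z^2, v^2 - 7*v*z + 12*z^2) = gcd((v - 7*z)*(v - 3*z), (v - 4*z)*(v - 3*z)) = -v + 3*z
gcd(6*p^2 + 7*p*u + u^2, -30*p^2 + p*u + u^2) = 6*p + u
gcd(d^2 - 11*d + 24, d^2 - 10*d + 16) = d - 8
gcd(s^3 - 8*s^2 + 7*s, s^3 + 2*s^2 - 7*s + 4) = s - 1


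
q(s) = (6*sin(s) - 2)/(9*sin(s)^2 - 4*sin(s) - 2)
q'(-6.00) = -2.33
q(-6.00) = 0.13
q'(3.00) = 2.78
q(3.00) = 0.48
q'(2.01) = 4.38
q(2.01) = 1.96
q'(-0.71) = -2.56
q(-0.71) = -1.33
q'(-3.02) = 13.07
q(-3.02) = 1.97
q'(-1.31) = -0.26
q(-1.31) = -0.76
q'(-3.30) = 2.67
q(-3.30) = 0.44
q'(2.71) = 2.97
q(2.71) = -0.24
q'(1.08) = -6.57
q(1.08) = 2.24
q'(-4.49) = 1.13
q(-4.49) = 1.45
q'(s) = (-18*sin(s)*cos(s) + 4*cos(s))*(6*sin(s) - 2)/(9*sin(s)^2 - 4*sin(s) - 2)^2 + 6*cos(s)/(9*sin(s)^2 - 4*sin(s) - 2)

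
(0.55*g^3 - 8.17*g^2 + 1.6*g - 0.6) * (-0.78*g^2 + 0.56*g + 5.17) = -0.429*g^5 + 6.6806*g^4 - 2.9797*g^3 - 40.8749*g^2 + 7.936*g - 3.102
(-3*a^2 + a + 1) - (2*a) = -3*a^2 - a + 1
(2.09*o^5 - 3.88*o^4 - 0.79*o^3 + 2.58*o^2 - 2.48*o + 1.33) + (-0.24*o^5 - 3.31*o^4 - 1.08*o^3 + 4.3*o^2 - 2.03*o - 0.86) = 1.85*o^5 - 7.19*o^4 - 1.87*o^3 + 6.88*o^2 - 4.51*o + 0.47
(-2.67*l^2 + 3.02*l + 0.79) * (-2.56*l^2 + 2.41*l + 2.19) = 6.8352*l^4 - 14.1659*l^3 - 0.591499999999999*l^2 + 8.5177*l + 1.7301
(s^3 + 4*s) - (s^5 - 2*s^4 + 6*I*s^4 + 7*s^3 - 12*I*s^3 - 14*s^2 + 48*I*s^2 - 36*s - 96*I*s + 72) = -s^5 + 2*s^4 - 6*I*s^4 - 6*s^3 + 12*I*s^3 + 14*s^2 - 48*I*s^2 + 40*s + 96*I*s - 72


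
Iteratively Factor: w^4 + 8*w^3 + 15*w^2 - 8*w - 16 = (w + 1)*(w^3 + 7*w^2 + 8*w - 16) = (w - 1)*(w + 1)*(w^2 + 8*w + 16) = (w - 1)*(w + 1)*(w + 4)*(w + 4)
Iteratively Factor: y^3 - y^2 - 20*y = (y)*(y^2 - y - 20) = y*(y - 5)*(y + 4)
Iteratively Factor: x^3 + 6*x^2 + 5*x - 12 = (x + 3)*(x^2 + 3*x - 4) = (x + 3)*(x + 4)*(x - 1)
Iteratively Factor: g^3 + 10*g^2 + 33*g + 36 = (g + 3)*(g^2 + 7*g + 12) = (g + 3)^2*(g + 4)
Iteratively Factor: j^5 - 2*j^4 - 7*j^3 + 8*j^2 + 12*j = (j - 2)*(j^4 - 7*j^2 - 6*j) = j*(j - 2)*(j^3 - 7*j - 6) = j*(j - 2)*(j + 2)*(j^2 - 2*j - 3) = j*(j - 3)*(j - 2)*(j + 2)*(j + 1)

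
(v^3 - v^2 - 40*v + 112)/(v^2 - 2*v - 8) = (v^2 + 3*v - 28)/(v + 2)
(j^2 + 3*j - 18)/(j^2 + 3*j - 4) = (j^2 + 3*j - 18)/(j^2 + 3*j - 4)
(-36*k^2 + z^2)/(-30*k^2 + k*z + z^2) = (-6*k + z)/(-5*k + z)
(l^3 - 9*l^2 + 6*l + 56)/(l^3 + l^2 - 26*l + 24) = (l^2 - 5*l - 14)/(l^2 + 5*l - 6)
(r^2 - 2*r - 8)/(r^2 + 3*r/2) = 2*(r^2 - 2*r - 8)/(r*(2*r + 3))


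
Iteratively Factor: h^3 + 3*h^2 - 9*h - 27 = (h - 3)*(h^2 + 6*h + 9) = (h - 3)*(h + 3)*(h + 3)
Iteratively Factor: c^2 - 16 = (c - 4)*(c + 4)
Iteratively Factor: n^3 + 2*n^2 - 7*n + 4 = (n + 4)*(n^2 - 2*n + 1) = (n - 1)*(n + 4)*(n - 1)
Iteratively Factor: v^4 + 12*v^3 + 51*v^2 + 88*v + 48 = (v + 1)*(v^3 + 11*v^2 + 40*v + 48) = (v + 1)*(v + 4)*(v^2 + 7*v + 12) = (v + 1)*(v + 3)*(v + 4)*(v + 4)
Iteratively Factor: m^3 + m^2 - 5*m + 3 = (m - 1)*(m^2 + 2*m - 3) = (m - 1)*(m + 3)*(m - 1)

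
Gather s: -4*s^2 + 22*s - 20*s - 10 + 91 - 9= -4*s^2 + 2*s + 72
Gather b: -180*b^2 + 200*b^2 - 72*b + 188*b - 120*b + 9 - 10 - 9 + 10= 20*b^2 - 4*b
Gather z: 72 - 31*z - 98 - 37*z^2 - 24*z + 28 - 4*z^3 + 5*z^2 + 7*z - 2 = -4*z^3 - 32*z^2 - 48*z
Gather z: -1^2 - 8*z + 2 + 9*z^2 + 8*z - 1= 9*z^2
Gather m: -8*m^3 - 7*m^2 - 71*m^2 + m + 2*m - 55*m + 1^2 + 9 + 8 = -8*m^3 - 78*m^2 - 52*m + 18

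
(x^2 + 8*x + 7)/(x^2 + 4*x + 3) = (x + 7)/(x + 3)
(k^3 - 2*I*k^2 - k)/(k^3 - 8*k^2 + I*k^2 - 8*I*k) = (k^2 - 2*I*k - 1)/(k^2 + k*(-8 + I) - 8*I)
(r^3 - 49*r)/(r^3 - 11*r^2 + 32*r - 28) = r*(r + 7)/(r^2 - 4*r + 4)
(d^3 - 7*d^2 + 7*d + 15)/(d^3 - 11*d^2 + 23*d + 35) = (d - 3)/(d - 7)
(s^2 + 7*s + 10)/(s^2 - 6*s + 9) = (s^2 + 7*s + 10)/(s^2 - 6*s + 9)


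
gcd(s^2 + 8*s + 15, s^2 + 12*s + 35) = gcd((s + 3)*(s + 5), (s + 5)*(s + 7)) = s + 5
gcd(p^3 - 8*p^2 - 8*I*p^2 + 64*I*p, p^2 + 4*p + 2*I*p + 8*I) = 1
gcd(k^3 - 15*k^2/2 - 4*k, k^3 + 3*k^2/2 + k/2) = k^2 + k/2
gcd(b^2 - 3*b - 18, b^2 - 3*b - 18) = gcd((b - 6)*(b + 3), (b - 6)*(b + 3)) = b^2 - 3*b - 18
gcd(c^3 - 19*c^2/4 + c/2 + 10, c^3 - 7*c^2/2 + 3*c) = c - 2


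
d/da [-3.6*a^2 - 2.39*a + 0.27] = -7.2*a - 2.39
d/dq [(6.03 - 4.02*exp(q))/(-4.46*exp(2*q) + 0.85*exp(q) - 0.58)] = (-17.9292*exp(2*q) + 53.7876*exp(q) - 2.7939)*exp(q)/(19.8916*exp(4*q) - 7.582*exp(3*q) + 5.8961*exp(2*q) - 0.986*exp(q) + 0.3364)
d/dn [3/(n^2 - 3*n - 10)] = 3*(3 - 2*n)/(-n^2 + 3*n + 10)^2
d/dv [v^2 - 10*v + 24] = 2*v - 10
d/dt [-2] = 0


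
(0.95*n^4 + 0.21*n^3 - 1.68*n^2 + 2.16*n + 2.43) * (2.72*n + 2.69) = 2.584*n^5 + 3.1267*n^4 - 4.0047*n^3 + 1.356*n^2 + 12.42*n + 6.5367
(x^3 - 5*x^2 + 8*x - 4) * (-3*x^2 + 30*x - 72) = -3*x^5 + 45*x^4 - 246*x^3 + 612*x^2 - 696*x + 288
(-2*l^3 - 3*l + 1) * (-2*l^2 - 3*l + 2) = 4*l^5 + 6*l^4 + 2*l^3 + 7*l^2 - 9*l + 2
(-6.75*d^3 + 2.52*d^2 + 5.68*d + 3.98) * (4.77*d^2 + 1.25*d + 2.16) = -32.1975*d^5 + 3.5829*d^4 + 15.6636*d^3 + 31.5278*d^2 + 17.2438*d + 8.5968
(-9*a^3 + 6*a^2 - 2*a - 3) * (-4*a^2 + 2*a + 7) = 36*a^5 - 42*a^4 - 43*a^3 + 50*a^2 - 20*a - 21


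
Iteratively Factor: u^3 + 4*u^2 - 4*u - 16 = (u + 2)*(u^2 + 2*u - 8) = (u + 2)*(u + 4)*(u - 2)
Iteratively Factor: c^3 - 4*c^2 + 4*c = (c - 2)*(c^2 - 2*c) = (c - 2)^2*(c)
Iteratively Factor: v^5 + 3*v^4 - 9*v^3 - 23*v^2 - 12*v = (v)*(v^4 + 3*v^3 - 9*v^2 - 23*v - 12) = v*(v + 4)*(v^3 - v^2 - 5*v - 3) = v*(v + 1)*(v + 4)*(v^2 - 2*v - 3) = v*(v + 1)^2*(v + 4)*(v - 3)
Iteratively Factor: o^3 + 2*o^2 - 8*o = (o + 4)*(o^2 - 2*o) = (o - 2)*(o + 4)*(o)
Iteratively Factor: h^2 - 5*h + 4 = (h - 1)*(h - 4)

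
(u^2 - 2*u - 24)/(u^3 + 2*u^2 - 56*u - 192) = (u - 6)/(u^2 - 2*u - 48)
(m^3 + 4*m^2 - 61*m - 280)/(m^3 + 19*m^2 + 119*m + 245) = (m - 8)/(m + 7)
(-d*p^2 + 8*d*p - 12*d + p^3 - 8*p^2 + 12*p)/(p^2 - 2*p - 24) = (-d*p + 2*d + p^2 - 2*p)/(p + 4)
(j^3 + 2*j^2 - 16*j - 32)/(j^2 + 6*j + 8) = j - 4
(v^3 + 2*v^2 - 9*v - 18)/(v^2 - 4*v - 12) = (v^2 - 9)/(v - 6)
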